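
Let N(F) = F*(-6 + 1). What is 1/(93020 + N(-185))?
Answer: 1/93945 ≈ 1.0645e-5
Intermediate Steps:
N(F) = -5*F (N(F) = F*(-5) = -5*F)
1/(93020 + N(-185)) = 1/(93020 - 5*(-185)) = 1/(93020 + 925) = 1/93945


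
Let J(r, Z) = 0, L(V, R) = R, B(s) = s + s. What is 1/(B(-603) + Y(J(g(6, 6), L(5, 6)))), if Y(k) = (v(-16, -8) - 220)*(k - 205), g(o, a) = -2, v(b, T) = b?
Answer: 1/47174 ≈ 2.1198e-5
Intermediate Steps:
B(s) = 2*s
Y(k) = 48380 - 236*k (Y(k) = (-16 - 220)*(k - 205) = -236*(-205 + k) = 48380 - 236*k)
1/(B(-603) + Y(J(g(6, 6), L(5, 6)))) = 1/(2*(-603) + (48380 - 236*0)) = 1/(-1206 + (48380 + 0)) = 1/(-1206 + 48380) = 1/47174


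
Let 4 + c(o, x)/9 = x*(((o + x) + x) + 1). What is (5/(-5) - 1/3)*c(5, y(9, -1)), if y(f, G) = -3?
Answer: 48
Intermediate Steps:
c(o, x) = -36 + 9*x*(1 + o + 2*x) (c(o, x) = -36 + 9*(x*(((o + x) + x) + 1)) = -36 + 9*(x*((o + 2*x) + 1)) = -36 + 9*(x*(1 + o + 2*x)) = -36 + 9*x*(1 + o + 2*x))
(5/(-5) - 1/3)*c(5, y(9, -1)) = (5/(-5) - 1/3)*(-36 + 9*(-3) + 18*(-3)**2 + 9*5*(-3)) = (5*(-1/5) - 1*1/3)*(-36 - 27 + 18*9 - 135) = (-1 - 1/3)*(-36 - 27 + 162 - 135) = -4/3*(-36) = 48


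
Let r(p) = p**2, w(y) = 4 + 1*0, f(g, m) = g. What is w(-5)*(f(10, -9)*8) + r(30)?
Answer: 1220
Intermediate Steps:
w(y) = 4 (w(y) = 4 + 0 = 4)
w(-5)*(f(10, -9)*8) + r(30) = 4*(10*8) + 30**2 = 4*80 + 900 = 320 + 900 = 1220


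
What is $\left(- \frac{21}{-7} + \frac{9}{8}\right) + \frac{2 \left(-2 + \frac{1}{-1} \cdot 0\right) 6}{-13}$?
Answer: $\frac{621}{104} \approx 5.9712$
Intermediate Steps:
$\left(- \frac{21}{-7} + \frac{9}{8}\right) + \frac{2 \left(-2 + \frac{1}{-1} \cdot 0\right) 6}{-13} = \left(\left(-21\right) \left(- \frac{1}{7}\right) + 9 \cdot \frac{1}{8}\right) + 2 \left(-2 - 0\right) 6 \left(- \frac{1}{13}\right) = \left(3 + \frac{9}{8}\right) + 2 \left(-2 + 0\right) 6 \left(- \frac{1}{13}\right) = \frac{33}{8} + 2 \left(-2\right) 6 \left(- \frac{1}{13}\right) = \frac{33}{8} + \left(-4\right) 6 \left(- \frac{1}{13}\right) = \frac{33}{8} - - \frac{24}{13} = \frac{33}{8} + \frac{24}{13} = \frac{621}{104}$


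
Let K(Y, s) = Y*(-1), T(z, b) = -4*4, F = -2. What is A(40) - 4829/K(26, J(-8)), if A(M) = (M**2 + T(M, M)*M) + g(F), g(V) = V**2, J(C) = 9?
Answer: 29893/26 ≈ 1149.7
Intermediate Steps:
T(z, b) = -16
K(Y, s) = -Y
A(M) = 4 + M**2 - 16*M (A(M) = (M**2 - 16*M) + (-2)**2 = (M**2 - 16*M) + 4 = 4 + M**2 - 16*M)
A(40) - 4829/K(26, J(-8)) = (4 + 40**2 - 16*40) - 4829/((-1*26)) = (4 + 1600 - 640) - 4829/(-26) = 964 - 4829*(-1/26) = 964 + 4829/26 = 29893/26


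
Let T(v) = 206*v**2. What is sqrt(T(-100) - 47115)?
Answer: 17*sqrt(6965) ≈ 1418.8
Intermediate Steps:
sqrt(T(-100) - 47115) = sqrt(206*(-100)**2 - 47115) = sqrt(206*10000 - 47115) = sqrt(2060000 - 47115) = sqrt(2012885) = 17*sqrt(6965)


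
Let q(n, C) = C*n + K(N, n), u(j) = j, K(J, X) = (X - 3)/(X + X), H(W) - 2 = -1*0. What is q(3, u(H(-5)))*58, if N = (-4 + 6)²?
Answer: 348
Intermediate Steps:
H(W) = 2 (H(W) = 2 - 1*0 = 2 + 0 = 2)
N = 4 (N = 2² = 4)
K(J, X) = (-3 + X)/(2*X) (K(J, X) = (-3 + X)/((2*X)) = (-3 + X)*(1/(2*X)) = (-3 + X)/(2*X))
q(n, C) = C*n + (-3 + n)/(2*n)
q(3, u(H(-5)))*58 = (½ - 3/2/3 + 2*3)*58 = (½ - 3/2*⅓ + 6)*58 = (½ - ½ + 6)*58 = 6*58 = 348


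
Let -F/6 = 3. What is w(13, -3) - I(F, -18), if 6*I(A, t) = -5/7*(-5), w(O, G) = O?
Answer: 521/42 ≈ 12.405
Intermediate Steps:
F = -18 (F = -6*3 = -18)
I(A, t) = 25/42 (I(A, t) = (-5/7*(-5))/6 = (1/6)*(25/7) = 25/42)
w(13, -3) - I(F, -18) = 13 - 1*25/42 = 13 - 25/42 = 521/42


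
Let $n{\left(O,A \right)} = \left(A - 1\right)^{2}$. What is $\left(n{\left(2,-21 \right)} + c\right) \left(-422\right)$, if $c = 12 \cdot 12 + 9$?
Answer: $-268814$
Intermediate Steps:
$n{\left(O,A \right)} = \left(-1 + A\right)^{2}$
$c = 153$ ($c = 144 + 9 = 153$)
$\left(n{\left(2,-21 \right)} + c\right) \left(-422\right) = \left(\left(-1 - 21\right)^{2} + 153\right) \left(-422\right) = \left(\left(-22\right)^{2} + 153\right) \left(-422\right) = \left(484 + 153\right) \left(-422\right) = 637 \left(-422\right) = -268814$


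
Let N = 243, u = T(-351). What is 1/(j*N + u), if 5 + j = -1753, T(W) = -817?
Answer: -1/428011 ≈ -2.3364e-6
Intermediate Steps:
u = -817
j = -1758 (j = -5 - 1753 = -1758)
1/(j*N + u) = 1/(-1758*243 - 817) = 1/(-427194 - 817) = 1/(-428011) = -1/428011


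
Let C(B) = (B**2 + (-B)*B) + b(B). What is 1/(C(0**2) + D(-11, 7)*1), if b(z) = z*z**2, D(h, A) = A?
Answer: 1/7 ≈ 0.14286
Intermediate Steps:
b(z) = z**3
C(B) = B**3 (C(B) = (B**2 + (-B)*B) + B**3 = (B**2 - B**2) + B**3 = 0 + B**3 = B**3)
1/(C(0**2) + D(-11, 7)*1) = 1/((0**2)**3 + 7*1) = 1/(0**3 + 7) = 1/(0 + 7) = 1/7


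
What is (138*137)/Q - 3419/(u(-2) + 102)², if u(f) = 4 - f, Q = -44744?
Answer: -46687415/65236752 ≈ -0.71566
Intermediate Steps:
(138*137)/Q - 3419/(u(-2) + 102)² = (138*137)/(-44744) - 3419/((4 - 1*(-2)) + 102)² = 18906*(-1/44744) - 3419/((4 + 2) + 102)² = -9453/22372 - 3419/(6 + 102)² = -9453/22372 - 3419/(108²) = -9453/22372 - 3419/11664 = -46687415/65236752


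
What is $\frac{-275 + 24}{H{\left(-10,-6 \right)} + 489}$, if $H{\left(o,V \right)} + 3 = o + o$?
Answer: $- \frac{251}{466} \approx -0.53863$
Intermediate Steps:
$H{\left(o,V \right)} = -3 + 2 o$ ($H{\left(o,V \right)} = -3 + \left(o + o\right) = -3 + 2 o$)
$\frac{-275 + 24}{H{\left(-10,-6 \right)} + 489} = \frac{-275 + 24}{\left(-3 + 2 \left(-10\right)\right) + 489} = - \frac{251}{\left(-3 - 20\right) + 489} = - \frac{251}{-23 + 489} = - \frac{251}{466}$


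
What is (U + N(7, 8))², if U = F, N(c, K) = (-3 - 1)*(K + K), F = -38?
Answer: 10404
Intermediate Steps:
N(c, K) = -8*K
U = -38
(U + N(7, 8))² = (-38 - 8*8)² = (-38 - 64)² = (-102)² = 10404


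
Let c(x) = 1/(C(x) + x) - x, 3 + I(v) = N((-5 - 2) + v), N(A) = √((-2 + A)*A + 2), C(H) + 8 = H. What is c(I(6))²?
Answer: 52827/3872 - 22873*√5/3872 ≈ 0.43425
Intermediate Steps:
C(H) = -8 + H
N(A) = √(2 + A*(-2 + A)) (N(A) = √(A*(-2 + A) + 2) = √(2 + A*(-2 + A)))
I(v) = -3 + √(16 + (-7 + v)² - 2*v) (I(v) = -3 + √(2 + ((-5 - 2) + v)² - 2*((-5 - 2) + v)) = -3 + √(2 + (-7 + v)² - 2*(-7 + v)) = -3 + √(2 + (-7 + v)² + (14 - 2*v)) = -3 + √(16 + (-7 + v)² - 2*v))
c(x) = 1/(-8 + 2*x) - x (c(x) = 1/((-8 + x) + x) - x = 1/(-8 + 2*x) - x)
c(I(6))² = ((1 - (-3 + √(65 + 6² - 16*6))² - (-3 + √(65 + 6² - 16*6))*(-8 + (-3 + √(65 + 6² - 16*6))))/(2*(-4 + (-3 + √(65 + 6² - 16*6)))))² = ((1 - (-3 + √(65 + 36 - 96))² - (-3 + √(65 + 36 - 96))*(-8 + (-3 + √(65 + 36 - 96))))/(2*(-4 + (-3 + √(65 + 36 - 96)))))² = ((1 - (-3 + √5)² - (-3 + √5)*(-8 + (-3 + √5)))/(2*(-4 + (-3 + √5))))² = ((1 - (-3 + √5)² - (-3 + √5)*(-11 + √5))/(2*(-7 + √5)))² = ((1 - (-3 + √5)² - (-11 + √5)*(-3 + √5))/(2*(-7 + √5)))² = (1 - (-3 + √5)² - (-11 + √5)*(-3 + √5))²/(4*(-7 + √5)²)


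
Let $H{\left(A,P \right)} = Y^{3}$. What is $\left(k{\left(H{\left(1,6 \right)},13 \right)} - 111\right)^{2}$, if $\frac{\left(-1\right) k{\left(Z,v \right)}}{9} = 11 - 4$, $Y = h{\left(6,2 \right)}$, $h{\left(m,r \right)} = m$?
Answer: $30276$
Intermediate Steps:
$Y = 6$
$H{\left(A,P \right)} = 216$ ($H{\left(A,P \right)} = 6^{3} = 216$)
$k{\left(Z,v \right)} = -63$ ($k{\left(Z,v \right)} = - 9 \left(11 - 4\right) = \left(-9\right) 7 = -63$)
$\left(k{\left(H{\left(1,6 \right)},13 \right)} - 111\right)^{2} = \left(-63 - 111\right)^{2} = \left(-174\right)^{2} = 30276$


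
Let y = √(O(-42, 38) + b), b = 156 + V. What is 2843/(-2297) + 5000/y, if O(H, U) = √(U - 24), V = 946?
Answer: -2843/2297 + 5000/√(1102 + √14) ≈ 149.13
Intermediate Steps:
O(H, U) = √(-24 + U)
b = 1102 (b = 156 + 946 = 1102)
y = √(1102 + √14) (y = √(√(-24 + 38) + 1102) = √(√14 + 1102) = √(1102 + √14) ≈ 33.253)
2843/(-2297) + 5000/y = 2843/(-2297) + 5000/(√(1102 + √14)) = 2843*(-1/2297) + 5000/√(1102 + √14) = -2843/2297 + 5000/√(1102 + √14)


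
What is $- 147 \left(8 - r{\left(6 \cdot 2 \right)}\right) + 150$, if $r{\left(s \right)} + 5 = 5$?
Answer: $-1026$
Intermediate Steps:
$r{\left(s \right)} = 0$ ($r{\left(s \right)} = -5 + 5 = 0$)
$- 147 \left(8 - r{\left(6 \cdot 2 \right)}\right) + 150 = - 147 \left(8 - 0\right) + 150 = - 147 \left(8 + 0\right) + 150 = \left(-147\right) 8 + 150 = -1176 + 150 = -1026$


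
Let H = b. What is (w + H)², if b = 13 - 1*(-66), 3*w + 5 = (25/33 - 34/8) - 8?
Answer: 847217449/156816 ≈ 5402.6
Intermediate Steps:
w = -2177/396 (w = -5/3 + ((25/33 - 34/8) - 8)/3 = -5/3 + ((25*(1/33) - 34*⅛) - 8)/3 = -5/3 + ((25/33 - 17/4) - 8)/3 = -5/3 + (-461/132 - 8)/3 = -5/3 + (⅓)*(-1517/132) = -5/3 - 1517/396 = -2177/396 ≈ -5.4975)
b = 79 (b = 13 + 66 = 79)
H = 79
(w + H)² = (-2177/396 + 79)² = (29107/396)² = 847217449/156816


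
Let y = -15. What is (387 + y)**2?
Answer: 138384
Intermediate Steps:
(387 + y)**2 = (387 - 15)**2 = 372**2 = 138384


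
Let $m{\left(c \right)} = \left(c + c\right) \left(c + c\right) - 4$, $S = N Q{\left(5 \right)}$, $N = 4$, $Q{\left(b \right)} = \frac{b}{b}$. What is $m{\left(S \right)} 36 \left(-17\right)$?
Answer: $-36720$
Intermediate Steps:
$Q{\left(b \right)} = 1$
$S = 4$ ($S = 4 \cdot 1 = 4$)
$m{\left(c \right)} = -4 + 4 c^{2}$ ($m{\left(c \right)} = 2 c 2 c - 4 = 4 c^{2} - 4 = -4 + 4 c^{2}$)
$m{\left(S \right)} 36 \left(-17\right) = \left(-4 + 4 \cdot 4^{2}\right) 36 \left(-17\right) = \left(-4 + 4 \cdot 16\right) 36 \left(-17\right) = \left(-4 + 64\right) 36 \left(-17\right) = 60 \cdot 36 \left(-17\right) = 2160 \left(-17\right) = -36720$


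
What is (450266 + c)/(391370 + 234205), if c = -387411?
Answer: 12571/125115 ≈ 0.10048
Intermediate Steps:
(450266 + c)/(391370 + 234205) = (450266 - 387411)/(391370 + 234205) = 62855/625575 = 62855*(1/625575) = 12571/125115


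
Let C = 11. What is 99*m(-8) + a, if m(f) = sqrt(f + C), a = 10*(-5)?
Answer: -50 + 99*sqrt(3) ≈ 121.47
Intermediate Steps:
a = -50
m(f) = sqrt(11 + f) (m(f) = sqrt(f + 11) = sqrt(11 + f))
99*m(-8) + a = 99*sqrt(11 - 8) - 50 = 99*sqrt(3) - 50 = -50 + 99*sqrt(3)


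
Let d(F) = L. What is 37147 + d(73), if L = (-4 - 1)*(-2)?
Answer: 37157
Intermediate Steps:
L = 10 (L = -5*(-2) = 10)
d(F) = 10
37147 + d(73) = 37147 + 10 = 37157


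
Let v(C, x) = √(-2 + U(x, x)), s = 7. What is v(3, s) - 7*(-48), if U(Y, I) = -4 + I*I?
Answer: 336 + √43 ≈ 342.56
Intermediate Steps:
U(Y, I) = -4 + I²
v(C, x) = √(-6 + x²) (v(C, x) = √(-2 + (-4 + x²)) = √(-6 + x²))
v(3, s) - 7*(-48) = √(-6 + 7²) - 7*(-48) = √(-6 + 49) + 336 = √43 + 336 = 336 + √43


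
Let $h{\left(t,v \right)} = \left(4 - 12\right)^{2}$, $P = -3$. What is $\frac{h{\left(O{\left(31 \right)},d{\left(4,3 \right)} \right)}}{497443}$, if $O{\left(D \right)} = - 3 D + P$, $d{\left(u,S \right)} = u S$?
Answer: $\frac{64}{497443} \approx 0.00012866$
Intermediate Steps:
$d{\left(u,S \right)} = S u$
$O{\left(D \right)} = -3 - 3 D$ ($O{\left(D \right)} = - 3 D - 3 = -3 - 3 D$)
$h{\left(t,v \right)} = 64$ ($h{\left(t,v \right)} = \left(-8\right)^{2} = 64$)
$\frac{h{\left(O{\left(31 \right)},d{\left(4,3 \right)} \right)}}{497443} = \frac{64}{497443}$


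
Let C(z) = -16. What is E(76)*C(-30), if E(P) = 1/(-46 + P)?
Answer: -8/15 ≈ -0.53333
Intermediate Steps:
E(76)*C(-30) = -16/(-46 + 76) = -16/30 = (1/30)*(-16) = -8/15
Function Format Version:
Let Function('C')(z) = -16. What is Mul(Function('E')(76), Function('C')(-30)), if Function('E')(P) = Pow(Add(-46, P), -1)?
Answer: Rational(-8, 15) ≈ -0.53333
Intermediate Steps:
Mul(Function('E')(76), Function('C')(-30)) = Mul(Pow(Add(-46, 76), -1), -16) = Mul(Pow(30, -1), -16) = Mul(Rational(1, 30), -16) = Rational(-8, 15)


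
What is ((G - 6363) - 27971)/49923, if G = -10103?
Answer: -44437/49923 ≈ -0.89011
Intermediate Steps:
((G - 6363) - 27971)/49923 = ((-10103 - 6363) - 27971)/49923 = (-16466 - 27971)*(1/49923) = -44437*1/49923 = -44437/49923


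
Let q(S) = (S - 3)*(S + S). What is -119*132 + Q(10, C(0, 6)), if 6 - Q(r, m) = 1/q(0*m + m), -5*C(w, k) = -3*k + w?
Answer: -1695841/108 ≈ -15702.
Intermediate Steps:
C(w, k) = -w/5 + 3*k/5 (C(w, k) = -(-3*k + w)/5 = -(w - 3*k)/5 = -w/5 + 3*k/5)
q(S) = 2*S*(-3 + S) (q(S) = (-3 + S)*(2*S) = 2*S*(-3 + S))
Q(r, m) = 6 - 1/(2*m*(-3 + m)) (Q(r, m) = 6 - 1/(2*(0*m + m)*(-3 + (0*m + m))) = 6 - 1/(2*(0 + m)*(-3 + (0 + m))) = 6 - 1/(2*m*(-3 + m)))
-119*132 + Q(10, C(0, 6)) = -119*132 + (-1 + 12*(-⅕*0 + (⅗)*6)*(-3 + (-⅕*0 + (⅗)*6)))/(2*(-⅕*0 + (⅗)*6)*(-3 + (-⅕*0 + (⅗)*6))) = -15708 + (-1 + 12*(0 + 18/5)*(-3 + (0 + 18/5)))/(2*(0 + 18/5)*(-3 + (0 + 18/5))) = -15708 + (-1 + 12*(18/5)*(-3 + 18/5))/(2*(18/5)*(-3 + 18/5)) = -15708 + (½)*(5/18)*(-1 + 12*(18/5)*(⅗))/(⅗) = -15708 + (½)*(5/18)*(5/3)*(-1 + 648/25) = -15708 + (½)*(5/18)*(5/3)*(623/25) = -15708 + 623/108 = -1695841/108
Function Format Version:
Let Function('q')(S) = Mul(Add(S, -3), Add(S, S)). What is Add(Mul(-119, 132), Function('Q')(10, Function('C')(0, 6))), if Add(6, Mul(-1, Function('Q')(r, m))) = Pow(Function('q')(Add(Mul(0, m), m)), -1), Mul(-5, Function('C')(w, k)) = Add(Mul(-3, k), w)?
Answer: Rational(-1695841, 108) ≈ -15702.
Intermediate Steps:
Function('C')(w, k) = Add(Mul(Rational(-1, 5), w), Mul(Rational(3, 5), k)) (Function('C')(w, k) = Mul(Rational(-1, 5), Add(Mul(-3, k), w)) = Mul(Rational(-1, 5), Add(w, Mul(-3, k))) = Add(Mul(Rational(-1, 5), w), Mul(Rational(3, 5), k)))
Function('q')(S) = Mul(2, S, Add(-3, S)) (Function('q')(S) = Mul(Add(-3, S), Mul(2, S)) = Mul(2, S, Add(-3, S)))
Function('Q')(r, m) = Add(6, Mul(Rational(-1, 2), Pow(m, -1), Pow(Add(-3, m), -1))) (Function('Q')(r, m) = Add(6, Mul(-1, Pow(Mul(2, Add(Mul(0, m), m), Add(-3, Add(Mul(0, m), m))), -1))) = Add(6, Mul(-1, Pow(Mul(2, Add(0, m), Add(-3, Add(0, m))), -1))) = Add(6, Mul(-1, Pow(Mul(2, m, Add(-3, m)), -1))) = Add(6, Mul(-1, Mul(Rational(1, 2), Pow(m, -1), Pow(Add(-3, m), -1)))) = Add(6, Mul(Rational(-1, 2), Pow(m, -1), Pow(Add(-3, m), -1))))
Add(Mul(-119, 132), Function('Q')(10, Function('C')(0, 6))) = Add(Mul(-119, 132), Mul(Rational(1, 2), Pow(Add(Mul(Rational(-1, 5), 0), Mul(Rational(3, 5), 6)), -1), Pow(Add(-3, Add(Mul(Rational(-1, 5), 0), Mul(Rational(3, 5), 6))), -1), Add(-1, Mul(12, Add(Mul(Rational(-1, 5), 0), Mul(Rational(3, 5), 6)), Add(-3, Add(Mul(Rational(-1, 5), 0), Mul(Rational(3, 5), 6))))))) = Add(-15708, Mul(Rational(1, 2), Pow(Add(0, Rational(18, 5)), -1), Pow(Add(-3, Add(0, Rational(18, 5))), -1), Add(-1, Mul(12, Add(0, Rational(18, 5)), Add(-3, Add(0, Rational(18, 5))))))) = Add(-15708, Mul(Rational(1, 2), Pow(Rational(18, 5), -1), Pow(Add(-3, Rational(18, 5)), -1), Add(-1, Mul(12, Rational(18, 5), Add(-3, Rational(18, 5)))))) = Add(-15708, Mul(Rational(1, 2), Rational(5, 18), Pow(Rational(3, 5), -1), Add(-1, Mul(12, Rational(18, 5), Rational(3, 5))))) = Add(-15708, Mul(Rational(1, 2), Rational(5, 18), Rational(5, 3), Add(-1, Rational(648, 25)))) = Add(-15708, Mul(Rational(1, 2), Rational(5, 18), Rational(5, 3), Rational(623, 25))) = Add(-15708, Rational(623, 108)) = Rational(-1695841, 108)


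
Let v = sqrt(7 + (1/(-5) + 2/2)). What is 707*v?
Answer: 707*sqrt(195)/5 ≈ 1974.5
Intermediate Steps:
v = sqrt(195)/5 (v = sqrt(7 + (1*(-1/5) + 2*(1/2))) = sqrt(7 + (-1/5 + 1)) = sqrt(7 + 4/5) = sqrt(39/5) = sqrt(195)/5 ≈ 2.7928)
707*v = 707*(sqrt(195)/5) = 707*sqrt(195)/5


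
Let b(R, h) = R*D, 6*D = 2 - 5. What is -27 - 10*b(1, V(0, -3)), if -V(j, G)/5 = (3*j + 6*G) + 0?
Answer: -22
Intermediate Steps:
D = -½ (D = (2 - 5)/6 = (⅙)*(-3) = -½ ≈ -0.50000)
V(j, G) = -30*G - 15*j (V(j, G) = -5*((3*j + 6*G) + 0) = -5*(3*j + 6*G) = -30*G - 15*j)
b(R, h) = -R/2 (b(R, h) = R*(-½) = -R/2)
-27 - 10*b(1, V(0, -3)) = -27 - (-5) = -27 - 10*(-½) = -27 + 5 = -22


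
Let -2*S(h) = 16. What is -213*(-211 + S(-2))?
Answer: 46647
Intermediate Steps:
S(h) = -8 (S(h) = -½*16 = -8)
-213*(-211 + S(-2)) = -213*(-211 - 8) = -213*(-219) = -1*(-46647) = 46647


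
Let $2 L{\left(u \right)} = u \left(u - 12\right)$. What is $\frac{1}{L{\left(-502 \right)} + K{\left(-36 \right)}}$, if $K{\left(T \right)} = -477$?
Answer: $\frac{1}{128537} \approx 7.7799 \cdot 10^{-6}$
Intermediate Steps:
$L{\left(u \right)} = \frac{u \left(-12 + u\right)}{2}$ ($L{\left(u \right)} = \frac{u \left(u - 12\right)}{2} = \frac{u \left(-12 + u\right)}{2}$)
$\frac{1}{L{\left(-502 \right)} + K{\left(-36 \right)}} = \frac{1}{\frac{1}{2} \left(-502\right) \left(-12 - 502\right) - 477} = \frac{1}{\frac{1}{2} \left(-502\right) \left(-514\right) - 477} = \frac{1}{129014 - 477} = \frac{1}{128537}$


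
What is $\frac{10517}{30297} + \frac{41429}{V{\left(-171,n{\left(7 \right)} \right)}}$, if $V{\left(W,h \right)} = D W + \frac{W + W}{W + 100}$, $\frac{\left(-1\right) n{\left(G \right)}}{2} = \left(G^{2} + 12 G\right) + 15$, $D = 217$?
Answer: $- \frac{20470974496}{26603341245} \approx -0.76949$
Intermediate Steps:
$n{\left(G \right)} = -30 - 24 G - 2 G^{2}$ ($n{\left(G \right)} = - 2 \left(\left(G^{2} + 12 G\right) + 15\right) = - 2 \left(15 + G^{2} + 12 G\right) = -30 - 24 G - 2 G^{2}$)
$V{\left(W,h \right)} = 217 W + \frac{2 W}{100 + W}$ ($V{\left(W,h \right)} = 217 W + \frac{W + W}{W + 100} = 217 W + \frac{2 W}{100 + W}$)
$\frac{10517}{30297} + \frac{41429}{V{\left(-171,n{\left(7 \right)} \right)}} = \frac{10517}{30297} + \frac{41429}{\left(-171\right) \frac{1}{100 - 171} \left(21702 + 217 \left(-171\right)\right)} = 10517 \cdot \frac{1}{30297} + \frac{41429}{\left(-171\right) \frac{1}{-71} \left(21702 - 37107\right)} = \frac{10517}{30297} + \frac{41429}{\left(-171\right) \left(- \frac{1}{71}\right) \left(-15405\right)} = \frac{10517}{30297} + \frac{41429}{- \frac{2634255}{71}} = \frac{10517}{30297} + 41429 \left(- \frac{71}{2634255}\right) = \frac{10517}{30297} - \frac{2941459}{2634255} = - \frac{20470974496}{26603341245}$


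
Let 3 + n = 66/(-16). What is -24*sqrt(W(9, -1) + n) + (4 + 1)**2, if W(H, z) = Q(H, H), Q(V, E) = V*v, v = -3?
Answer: 25 - 6*I*sqrt(546) ≈ 25.0 - 140.2*I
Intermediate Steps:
n = -57/8 (n = -3 + 66/(-16) = -3 + 66*(-1/16) = -3 - 33/8 = -57/8 ≈ -7.1250)
Q(V, E) = -3*V (Q(V, E) = V*(-3) = -3*V)
W(H, z) = -3*H
-24*sqrt(W(9, -1) + n) + (4 + 1)**2 = -24*sqrt(-3*9 - 57/8) + (4 + 1)**2 = -24*sqrt(-27 - 57/8) + 5**2 = -6*I*sqrt(546) + 25 = 25 - 6*I*sqrt(546)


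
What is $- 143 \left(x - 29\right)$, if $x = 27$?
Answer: $286$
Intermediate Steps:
$- 143 \left(x - 29\right) = - 143 \left(27 - 29\right) = \left(-143\right) \left(-2\right) = 286$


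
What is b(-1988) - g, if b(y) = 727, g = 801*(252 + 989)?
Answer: -993314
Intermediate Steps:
g = 994041 (g = 801*1241 = 994041)
b(-1988) - g = 727 - 1*994041 = 727 - 994041 = -993314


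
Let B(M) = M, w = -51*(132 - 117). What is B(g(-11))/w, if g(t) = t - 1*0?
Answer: 11/765 ≈ 0.014379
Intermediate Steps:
w = -765 (w = -51*15 = -765)
g(t) = t (g(t) = t + 0 = t)
B(g(-11))/w = -11/(-765) = -11*(-1/765) = 11/765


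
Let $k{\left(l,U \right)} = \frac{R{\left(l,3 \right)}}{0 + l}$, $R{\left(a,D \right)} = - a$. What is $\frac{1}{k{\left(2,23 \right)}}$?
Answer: $-1$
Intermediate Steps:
$k{\left(l,U \right)} = -1$ ($k{\left(l,U \right)} = \frac{\left(-1\right) l}{0 + l} = \frac{\left(-1\right) l}{l} = -1$)
$\frac{1}{k{\left(2,23 \right)}} = \frac{1}{-1} = -1$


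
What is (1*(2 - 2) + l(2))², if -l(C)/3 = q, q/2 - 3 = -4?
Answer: 36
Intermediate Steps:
q = -2 (q = 6 + 2*(-4) = 6 - 8 = -2)
l(C) = 6 (l(C) = -3*(-2) = 6)
(1*(2 - 2) + l(2))² = (1*(2 - 2) + 6)² = (1*0 + 6)² = (0 + 6)² = 6² = 36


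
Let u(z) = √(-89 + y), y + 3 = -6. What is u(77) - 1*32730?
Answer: -32730 + 7*I*√2 ≈ -32730.0 + 9.8995*I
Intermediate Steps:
y = -9 (y = -3 - 6 = -9)
u(z) = 7*I*√2 (u(z) = √(-89 - 9) = √(-98) = 7*I*√2)
u(77) - 1*32730 = 7*I*√2 - 1*32730 = 7*I*√2 - 32730 = -32730 + 7*I*√2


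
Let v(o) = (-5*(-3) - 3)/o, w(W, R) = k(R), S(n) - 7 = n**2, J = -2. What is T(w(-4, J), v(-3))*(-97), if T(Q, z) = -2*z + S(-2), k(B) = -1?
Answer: -1843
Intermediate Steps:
S(n) = 7 + n**2
w(W, R) = -1
v(o) = 12/o (v(o) = (15 - 3)/o = 12/o)
T(Q, z) = 11 - 2*z (T(Q, z) = -2*z + (7 + (-2)**2) = -2*z + (7 + 4) = -2*z + 11 = 11 - 2*z)
T(w(-4, J), v(-3))*(-97) = (11 - 24/(-3))*(-97) = (11 - 24*(-1)/3)*(-97) = (11 - 2*(-4))*(-97) = (11 + 8)*(-97) = 19*(-97) = -1843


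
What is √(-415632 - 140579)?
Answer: I*√556211 ≈ 745.8*I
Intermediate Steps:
√(-415632 - 140579) = √(-556211) = I*√556211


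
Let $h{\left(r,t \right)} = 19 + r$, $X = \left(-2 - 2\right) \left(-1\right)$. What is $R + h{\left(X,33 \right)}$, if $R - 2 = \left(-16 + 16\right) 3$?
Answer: $25$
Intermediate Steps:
$X = 4$ ($X = \left(-4\right) \left(-1\right) = 4$)
$R = 2$ ($R = 2 + \left(-16 + 16\right) 3 = 2 + 0 \cdot 3 = 2 + 0 = 2$)
$R + h{\left(X,33 \right)} = 2 + \left(19 + 4\right) = 2 + 23 = 25$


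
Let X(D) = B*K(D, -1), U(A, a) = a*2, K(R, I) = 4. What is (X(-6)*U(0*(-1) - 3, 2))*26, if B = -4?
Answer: -1664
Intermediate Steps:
U(A, a) = 2*a
X(D) = -16 (X(D) = -4*4 = -16)
(X(-6)*U(0*(-1) - 3, 2))*26 = -32*2*26 = -16*4*26 = -64*26 = -1664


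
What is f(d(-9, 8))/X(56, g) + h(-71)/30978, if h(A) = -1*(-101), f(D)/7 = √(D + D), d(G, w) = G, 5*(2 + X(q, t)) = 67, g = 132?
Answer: 101/30978 + 35*I*√2/19 ≈ 0.0032604 + 2.6051*I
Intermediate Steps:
X(q, t) = 57/5 (X(q, t) = -2 + (⅕)*67 = -2 + 67/5 = 57/5)
f(D) = 7*√2*√D (f(D) = 7*√(D + D) = 7*√(2*D) = 7*(√2*√D) = 7*√2*√D)
h(A) = 101
f(d(-9, 8))/X(56, g) + h(-71)/30978 = (7*√2*√(-9))/(57/5) + 101/30978 = (7*√2*(3*I))*(5/57) + 101*(1/30978) = (21*I*√2)*(5/57) + 101/30978 = 35*I*√2/19 + 101/30978 = 101/30978 + 35*I*√2/19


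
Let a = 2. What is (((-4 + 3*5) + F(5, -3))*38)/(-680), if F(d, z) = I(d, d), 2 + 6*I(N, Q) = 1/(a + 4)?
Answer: -1463/2448 ≈ -0.59763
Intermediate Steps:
I(N, Q) = -11/36 (I(N, Q) = -⅓ + 1/(6*(2 + 4)) = -⅓ + (⅙)/6 = -⅓ + (⅙)*(⅙) = -⅓ + 1/36 = -11/36)
F(d, z) = -11/36
(((-4 + 3*5) + F(5, -3))*38)/(-680) = (((-4 + 3*5) - 11/36)*38)/(-680) = (((-4 + 15) - 11/36)*38)*(-1/680) = ((11 - 11/36)*38)*(-1/680) = ((385/36)*38)*(-1/680) = (7315/18)*(-1/680) = -1463/2448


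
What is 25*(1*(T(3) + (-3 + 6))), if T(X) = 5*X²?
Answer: 1200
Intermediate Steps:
25*(1*(T(3) + (-3 + 6))) = 25*(1*(5*3² + (-3 + 6))) = 25*(1*(5*9 + 3)) = 25*(1*(45 + 3)) = 25*(1*48) = 25*48 = 1200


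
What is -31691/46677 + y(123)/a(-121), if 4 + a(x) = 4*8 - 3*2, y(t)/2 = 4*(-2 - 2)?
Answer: -1095433/513447 ≈ -2.1335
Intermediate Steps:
y(t) = -32 (y(t) = 2*(4*(-2 - 2)) = 2*(4*(-4)) = 2*(-16) = -32)
a(x) = 22 (a(x) = -4 + (4*8 - 3*2) = -4 + (32 - 6) = -4 + 26 = 22)
-31691/46677 + y(123)/a(-121) = -31691/46677 - 32/22 = -31691*1/46677 - 32*1/22 = -31691/46677 - 16/11 = -1095433/513447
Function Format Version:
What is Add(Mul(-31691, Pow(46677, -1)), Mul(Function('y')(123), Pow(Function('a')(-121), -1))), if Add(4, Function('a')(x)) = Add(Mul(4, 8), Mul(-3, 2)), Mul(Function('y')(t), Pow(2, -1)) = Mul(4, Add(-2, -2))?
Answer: Rational(-1095433, 513447) ≈ -2.1335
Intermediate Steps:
Function('y')(t) = -32 (Function('y')(t) = Mul(2, Mul(4, Add(-2, -2))) = Mul(2, Mul(4, -4)) = Mul(2, -16) = -32)
Function('a')(x) = 22 (Function('a')(x) = Add(-4, Add(Mul(4, 8), Mul(-3, 2))) = Add(-4, Add(32, -6)) = Add(-4, 26) = 22)
Add(Mul(-31691, Pow(46677, -1)), Mul(Function('y')(123), Pow(Function('a')(-121), -1))) = Add(Mul(-31691, Pow(46677, -1)), Mul(-32, Pow(22, -1))) = Add(Mul(-31691, Rational(1, 46677)), Mul(-32, Rational(1, 22))) = Add(Rational(-31691, 46677), Rational(-16, 11)) = Rational(-1095433, 513447)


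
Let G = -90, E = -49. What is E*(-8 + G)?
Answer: 4802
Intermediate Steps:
E*(-8 + G) = -49*(-8 - 90) = -49*(-98) = 4802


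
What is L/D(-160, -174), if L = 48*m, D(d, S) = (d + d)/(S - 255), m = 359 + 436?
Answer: 204633/4 ≈ 51158.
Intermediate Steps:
m = 795
D(d, S) = 2*d/(-255 + S) (D(d, S) = (2*d)/(-255 + S) = 2*d/(-255 + S))
L = 38160 (L = 48*795 = 38160)
L/D(-160, -174) = 38160/((2*(-160)/(-255 - 174))) = 38160/((2*(-160)/(-429))) = 38160/((2*(-160)*(-1/429))) = 38160/(320/429) = 38160*(429/320) = 204633/4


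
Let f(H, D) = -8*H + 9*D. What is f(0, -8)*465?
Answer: -33480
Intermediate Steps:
f(0, -8)*465 = (-8*0 + 9*(-8))*465 = (0 - 72)*465 = -72*465 = -33480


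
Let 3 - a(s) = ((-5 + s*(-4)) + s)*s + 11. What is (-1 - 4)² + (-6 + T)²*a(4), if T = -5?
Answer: 7285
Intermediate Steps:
a(s) = -8 - s*(-5 - 3*s) (a(s) = 3 - (((-5 + s*(-4)) + s)*s + 11) = 3 - (((-5 - 4*s) + s)*s + 11) = 3 - ((-5 - 3*s)*s + 11) = 3 - (s*(-5 - 3*s) + 11) = 3 - (11 + s*(-5 - 3*s)) = 3 + (-11 - s*(-5 - 3*s)) = -8 - s*(-5 - 3*s))
(-1 - 4)² + (-6 + T)²*a(4) = (-1 - 4)² + (-6 - 5)²*(-8 + 3*4² + 5*4) = (-5)² + (-11)²*(-8 + 3*16 + 20) = 25 + 121*(-8 + 48 + 20) = 25 + 121*60 = 25 + 7260 = 7285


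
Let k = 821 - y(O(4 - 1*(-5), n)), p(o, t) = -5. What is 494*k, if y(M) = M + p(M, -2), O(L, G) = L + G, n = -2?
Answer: 404586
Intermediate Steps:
O(L, G) = G + L
y(M) = -5 + M (y(M) = M - 5 = -5 + M)
k = 819 (k = 821 - (-5 + (-2 + (4 - 1*(-5)))) = 821 - (-5 + (-2 + (4 + 5))) = 821 - (-5 + (-2 + 9)) = 821 - (-5 + 7) = 821 - 1*2 = 821 - 2 = 819)
494*k = 494*819 = 404586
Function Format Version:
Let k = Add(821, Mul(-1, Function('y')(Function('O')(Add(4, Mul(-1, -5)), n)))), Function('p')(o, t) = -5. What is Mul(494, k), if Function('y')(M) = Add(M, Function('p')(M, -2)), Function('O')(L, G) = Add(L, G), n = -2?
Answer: 404586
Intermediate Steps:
Function('O')(L, G) = Add(G, L)
Function('y')(M) = Add(-5, M) (Function('y')(M) = Add(M, -5) = Add(-5, M))
k = 819 (k = Add(821, Mul(-1, Add(-5, Add(-2, Add(4, Mul(-1, -5)))))) = Add(821, Mul(-1, Add(-5, Add(-2, Add(4, 5))))) = Add(821, Mul(-1, Add(-5, Add(-2, 9)))) = Add(821, Mul(-1, Add(-5, 7))) = Add(821, Mul(-1, 2)) = Add(821, -2) = 819)
Mul(494, k) = Mul(494, 819) = 404586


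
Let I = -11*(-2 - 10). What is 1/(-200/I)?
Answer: -33/50 ≈ -0.66000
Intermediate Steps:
I = 132 (I = -11*(-12) = 132)
1/(-200/I) = 1/(-200/132) = 1/(-200*1/132) = 1/(-50/33) = -33/50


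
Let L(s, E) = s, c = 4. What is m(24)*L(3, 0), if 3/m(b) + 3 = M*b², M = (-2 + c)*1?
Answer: 3/383 ≈ 0.0078329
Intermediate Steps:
M = 2 (M = (-2 + 4)*1 = 2*1 = 2)
m(b) = 3/(-3 + 2*b²)
m(24)*L(3, 0) = (3/(-3 + 2*24²))*3 = (3/(-3 + 2*576))*3 = (3/(-3 + 1152))*3 = (3/1149)*3 = (3*(1/1149))*3 = (1/383)*3 = 3/383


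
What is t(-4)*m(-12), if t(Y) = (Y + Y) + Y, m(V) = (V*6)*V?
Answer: -10368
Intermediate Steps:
m(V) = 6*V**2 (m(V) = (6*V)*V = 6*V**2)
t(Y) = 3*Y (t(Y) = 2*Y + Y = 3*Y)
t(-4)*m(-12) = (3*(-4))*(6*(-12)**2) = -72*144 = -12*864 = -10368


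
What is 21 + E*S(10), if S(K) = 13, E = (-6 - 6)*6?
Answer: -915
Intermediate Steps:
E = -72 (E = -12*6 = -72)
21 + E*S(10) = 21 - 72*13 = 21 - 936 = -915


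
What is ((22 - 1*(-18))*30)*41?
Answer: 49200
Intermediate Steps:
((22 - 1*(-18))*30)*41 = ((22 + 18)*30)*41 = (40*30)*41 = 1200*41 = 49200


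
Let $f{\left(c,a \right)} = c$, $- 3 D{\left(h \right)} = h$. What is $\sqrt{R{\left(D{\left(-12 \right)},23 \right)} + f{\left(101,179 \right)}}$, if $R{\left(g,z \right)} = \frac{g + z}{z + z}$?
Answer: $\frac{\sqrt{214958}}{46} \approx 10.079$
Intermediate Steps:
$D{\left(h \right)} = - \frac{h}{3}$
$R{\left(g,z \right)} = \frac{g + z}{2 z}$
$\sqrt{R{\left(D{\left(-12 \right)},23 \right)} + f{\left(101,179 \right)}} = \sqrt{\frac{\left(- \frac{1}{3}\right) \left(-12\right) + 23}{2 \cdot 23} + 101} = \sqrt{\frac{1}{2} \cdot \frac{1}{23} \left(4 + 23\right) + 101} = \sqrt{\frac{1}{2} \cdot \frac{1}{23} \cdot 27 + 101} = \sqrt{\frac{27}{46} + 101} = \sqrt{\frac{4673}{46}} = \frac{\sqrt{214958}}{46}$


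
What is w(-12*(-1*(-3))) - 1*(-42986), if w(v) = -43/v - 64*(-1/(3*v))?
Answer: 4642553/108 ≈ 42987.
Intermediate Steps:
w(v) = -65/(3*v) (w(v) = -43/v - 64*(-1/(3*v)) = -43/v - (-64)/(3*v) = -43/v + 64/(3*v) = -65/(3*v))
w(-12*(-1*(-3))) - 1*(-42986) = -65/(3*((-12*(-1*(-3))))) - 1*(-42986) = -65/(3*((-12*3))) + 42986 = -65/(3*((-1*36))) + 42986 = -65/3/(-36) + 42986 = -65/3*(-1/36) + 42986 = 65/108 + 42986 = 4642553/108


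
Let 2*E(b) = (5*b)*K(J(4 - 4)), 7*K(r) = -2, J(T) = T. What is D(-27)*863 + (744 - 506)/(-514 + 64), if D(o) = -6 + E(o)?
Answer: 18057442/1575 ≈ 11465.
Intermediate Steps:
K(r) = -2/7 (K(r) = (⅐)*(-2) = -2/7)
E(b) = -5*b/7 (E(b) = ((5*b)*(-2/7))/2 = (-10*b/7)/2 = -5*b/7)
D(o) = -6 - 5*o/7
D(-27)*863 + (744 - 506)/(-514 + 64) = (-6 - 5/7*(-27))*863 + (744 - 506)/(-514 + 64) = (-6 + 135/7)*863 + 238/(-450) = (93/7)*863 + 238*(-1/450) = 80259/7 - 119/225 = 18057442/1575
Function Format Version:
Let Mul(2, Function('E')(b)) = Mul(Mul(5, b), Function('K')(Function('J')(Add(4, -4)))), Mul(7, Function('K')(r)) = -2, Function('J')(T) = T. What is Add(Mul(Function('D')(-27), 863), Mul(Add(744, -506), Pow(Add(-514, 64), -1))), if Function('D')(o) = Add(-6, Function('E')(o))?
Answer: Rational(18057442, 1575) ≈ 11465.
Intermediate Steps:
Function('K')(r) = Rational(-2, 7) (Function('K')(r) = Mul(Rational(1, 7), -2) = Rational(-2, 7))
Function('E')(b) = Mul(Rational(-5, 7), b) (Function('E')(b) = Mul(Rational(1, 2), Mul(Mul(5, b), Rational(-2, 7))) = Mul(Rational(1, 2), Mul(Rational(-10, 7), b)) = Mul(Rational(-5, 7), b))
Function('D')(o) = Add(-6, Mul(Rational(-5, 7), o))
Add(Mul(Function('D')(-27), 863), Mul(Add(744, -506), Pow(Add(-514, 64), -1))) = Add(Mul(Add(-6, Mul(Rational(-5, 7), -27)), 863), Mul(Add(744, -506), Pow(Add(-514, 64), -1))) = Add(Mul(Add(-6, Rational(135, 7)), 863), Mul(238, Pow(-450, -1))) = Add(Mul(Rational(93, 7), 863), Mul(238, Rational(-1, 450))) = Add(Rational(80259, 7), Rational(-119, 225)) = Rational(18057442, 1575)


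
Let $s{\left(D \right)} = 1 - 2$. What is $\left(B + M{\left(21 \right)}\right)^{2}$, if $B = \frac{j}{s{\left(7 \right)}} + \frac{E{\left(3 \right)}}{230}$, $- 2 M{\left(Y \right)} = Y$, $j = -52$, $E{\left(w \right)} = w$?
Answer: $\frac{22791076}{13225} \approx 1723.3$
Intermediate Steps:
$s{\left(D \right)} = -1$ ($s{\left(D \right)} = 1 - 2 = -1$)
$M{\left(Y \right)} = - \frac{Y}{2}$
$B = \frac{11963}{230}$ ($B = - \frac{52}{-1} + \frac{3}{230} = \left(-52\right) \left(-1\right) + 3 \cdot \frac{1}{230} = 52 + \frac{3}{230} = \frac{11963}{230} \approx 52.013$)
$\left(B + M{\left(21 \right)}\right)^{2} = \left(\frac{11963}{230} - \frac{21}{2}\right)^{2} = \left(\frac{4774}{115}\right)^{2} = \frac{22791076}{13225}$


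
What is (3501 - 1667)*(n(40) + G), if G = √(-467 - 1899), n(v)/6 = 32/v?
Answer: 44016/5 + 23842*I*√14 ≈ 8803.2 + 89209.0*I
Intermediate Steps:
n(v) = 192/v (n(v) = 6*(32/v) = 192/v)
G = 13*I*√14 (G = √(-2366) = 13*I*√14 ≈ 48.642*I)
(3501 - 1667)*(n(40) + G) = (3501 - 1667)*(192/40 + 13*I*√14) = 1834*(192*(1/40) + 13*I*√14) = 1834*(24/5 + 13*I*√14) = 44016/5 + 23842*I*√14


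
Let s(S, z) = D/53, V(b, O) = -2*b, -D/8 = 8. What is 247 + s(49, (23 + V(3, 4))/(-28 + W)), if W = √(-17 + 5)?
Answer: 13027/53 ≈ 245.79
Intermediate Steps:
D = -64 (D = -8*8 = -64)
W = 2*I*√3 (W = √(-12) = 2*I*√3 ≈ 3.4641*I)
s(S, z) = -64/53
247 + s(49, (23 + V(3, 4))/(-28 + W)) = 247 - 64/53 = 13027/53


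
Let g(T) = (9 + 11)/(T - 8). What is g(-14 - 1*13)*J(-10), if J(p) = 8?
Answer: -32/7 ≈ -4.5714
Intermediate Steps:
g(T) = 20/(-8 + T)
g(-14 - 1*13)*J(-10) = (20/(-8 + (-14 - 1*13)))*8 = (20/(-8 + (-14 - 13)))*8 = (20/(-8 - 27))*8 = (20/(-35))*8 = (20*(-1/35))*8 = -4/7*8 = -32/7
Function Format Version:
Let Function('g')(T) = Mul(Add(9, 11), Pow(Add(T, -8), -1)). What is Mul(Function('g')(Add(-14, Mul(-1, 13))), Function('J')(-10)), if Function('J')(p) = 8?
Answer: Rational(-32, 7) ≈ -4.5714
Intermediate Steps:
Function('g')(T) = Mul(20, Pow(Add(-8, T), -1))
Mul(Function('g')(Add(-14, Mul(-1, 13))), Function('J')(-10)) = Mul(Mul(20, Pow(Add(-8, Add(-14, Mul(-1, 13))), -1)), 8) = Mul(Mul(20, Pow(Add(-8, Add(-14, -13)), -1)), 8) = Mul(Mul(20, Pow(Add(-8, -27), -1)), 8) = Mul(Mul(20, Pow(-35, -1)), 8) = Mul(Mul(20, Rational(-1, 35)), 8) = Mul(Rational(-4, 7), 8) = Rational(-32, 7)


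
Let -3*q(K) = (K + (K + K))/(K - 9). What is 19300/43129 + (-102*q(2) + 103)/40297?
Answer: 92651227/206199749 ≈ 0.44933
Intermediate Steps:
q(K) = -K/(-9 + K) (q(K) = -(K + (K + K))/(3*(K - 9)) = -(K + 2*K)/(3*(-9 + K)) = -3*K/(3*(-9 + K)) = -K/(-9 + K))
19300/43129 + (-102*q(2) + 103)/40297 = 19300/43129 + (-(-102)*2/(-9 + 2) + 103)/40297 = 19300*(1/43129) + (-(-102)*2/(-7) + 103)*(1/40297) = 19300/43129 + (-(-102)*2*(-1)/7 + 103)*(1/40297) = 19300/43129 + (-102*2/7 + 103)*(1/40297) = 19300/43129 + (-204/7 + 103)*(1/40297) = 19300/43129 + (517/7)*(1/40297) = 19300/43129 + 517/282079 = 92651227/206199749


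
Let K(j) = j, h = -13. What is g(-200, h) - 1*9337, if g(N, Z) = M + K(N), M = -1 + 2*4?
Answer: -9530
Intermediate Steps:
M = 7 (M = -1 + 8 = 7)
g(N, Z) = 7 + N
g(-200, h) - 1*9337 = (7 - 200) - 1*9337 = -193 - 9337 = -9530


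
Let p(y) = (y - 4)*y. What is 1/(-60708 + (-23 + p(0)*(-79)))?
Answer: -1/60731 ≈ -1.6466e-5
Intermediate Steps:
p(y) = y*(-4 + y) (p(y) = (-4 + y)*y = y*(-4 + y))
1/(-60708 + (-23 + p(0)*(-79))) = 1/(-60708 + (-23 + (0*(-4 + 0))*(-79))) = 1/(-60708 + (-23 + (0*(-4))*(-79))) = 1/(-60708 + (-23 + 0*(-79))) = 1/(-60708 + (-23 + 0)) = 1/(-60708 - 23) = 1/(-60731) = -1/60731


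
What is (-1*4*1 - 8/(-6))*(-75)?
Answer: 200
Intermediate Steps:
(-1*4*1 - 8/(-6))*(-75) = (-4*1 - ⅙*(-8))*(-75) = (-4 + 4/3)*(-75) = -8/3*(-75) = 200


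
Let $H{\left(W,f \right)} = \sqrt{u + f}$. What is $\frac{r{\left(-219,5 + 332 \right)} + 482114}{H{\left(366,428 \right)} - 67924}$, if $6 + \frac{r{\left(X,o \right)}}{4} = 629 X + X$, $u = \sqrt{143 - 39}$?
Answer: $\frac{69790}{67924 - \sqrt{428 + 2 \sqrt{26}}} \approx 1.0278$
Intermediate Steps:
$u = 2 \sqrt{26}$ ($u = \sqrt{104} = 2 \sqrt{26} \approx 10.198$)
$H{\left(W,f \right)} = \sqrt{f + 2 \sqrt{26}}$ ($H{\left(W,f \right)} = \sqrt{2 \sqrt{26} + f} = \sqrt{f + 2 \sqrt{26}}$)
$r{\left(X,o \right)} = -24 + 2520 X$ ($r{\left(X,o \right)} = -24 + 4 \left(629 X + X\right) = -24 + 4 \cdot 630 X = -24 + 2520 X$)
$\frac{r{\left(-219,5 + 332 \right)} + 482114}{H{\left(366,428 \right)} - 67924} = \frac{\left(-24 + 2520 \left(-219\right)\right) + 482114}{\sqrt{428 + 2 \sqrt{26}} - 67924} = \frac{\left(-24 - 551880\right) + 482114}{-67924 + \sqrt{428 + 2 \sqrt{26}}} = \frac{-551904 + 482114}{-67924 + \sqrt{428 + 2 \sqrt{26}}} = - \frac{69790}{-67924 + \sqrt{428 + 2 \sqrt{26}}}$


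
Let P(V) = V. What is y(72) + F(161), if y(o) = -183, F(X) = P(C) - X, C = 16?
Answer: -328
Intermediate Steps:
F(X) = 16 - X
y(72) + F(161) = -183 + (16 - 1*161) = -183 + (16 - 161) = -183 - 145 = -328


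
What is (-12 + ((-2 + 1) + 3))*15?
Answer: -150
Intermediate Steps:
(-12 + ((-2 + 1) + 3))*15 = (-12 + (-1 + 3))*15 = (-12 + 2)*15 = -10*15 = -150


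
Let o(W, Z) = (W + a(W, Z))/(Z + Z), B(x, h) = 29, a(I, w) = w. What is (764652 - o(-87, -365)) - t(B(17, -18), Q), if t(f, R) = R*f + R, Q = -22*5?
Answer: 280302254/365 ≈ 7.6795e+5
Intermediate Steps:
o(W, Z) = (W + Z)/(2*Z) (o(W, Z) = (W + Z)/(Z + Z) = (W + Z)/((2*Z)) = (W + Z)*(1/(2*Z)) = (W + Z)/(2*Z))
Q = -110
t(f, R) = R + R*f
(764652 - o(-87, -365)) - t(B(17, -18), Q) = (764652 - (-87 - 365)/(2*(-365))) - (-110)*(1 + 29) = (764652 - (-1)*(-452)/(2*365)) - (-110)*30 = (764652 - 1*226/365) - 1*(-3300) = (764652 - 226/365) + 3300 = 279097754/365 + 3300 = 280302254/365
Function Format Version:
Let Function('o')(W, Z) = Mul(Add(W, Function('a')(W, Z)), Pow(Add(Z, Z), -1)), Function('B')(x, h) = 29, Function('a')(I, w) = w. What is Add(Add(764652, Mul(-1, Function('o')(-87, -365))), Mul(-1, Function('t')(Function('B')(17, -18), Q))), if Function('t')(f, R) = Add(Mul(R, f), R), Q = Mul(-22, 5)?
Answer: Rational(280302254, 365) ≈ 7.6795e+5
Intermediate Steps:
Function('o')(W, Z) = Mul(Rational(1, 2), Pow(Z, -1), Add(W, Z)) (Function('o')(W, Z) = Mul(Add(W, Z), Pow(Add(Z, Z), -1)) = Mul(Add(W, Z), Pow(Mul(2, Z), -1)) = Mul(Add(W, Z), Mul(Rational(1, 2), Pow(Z, -1))) = Mul(Rational(1, 2), Pow(Z, -1), Add(W, Z)))
Q = -110
Function('t')(f, R) = Add(R, Mul(R, f))
Add(Add(764652, Mul(-1, Function('o')(-87, -365))), Mul(-1, Function('t')(Function('B')(17, -18), Q))) = Add(Add(764652, Mul(-1, Mul(Rational(1, 2), Pow(-365, -1), Add(-87, -365)))), Mul(-1, Mul(-110, Add(1, 29)))) = Add(Add(764652, Mul(-1, Mul(Rational(1, 2), Rational(-1, 365), -452))), Mul(-1, Mul(-110, 30))) = Add(Add(764652, Mul(-1, Rational(226, 365))), Mul(-1, -3300)) = Add(Add(764652, Rational(-226, 365)), 3300) = Add(Rational(279097754, 365), 3300) = Rational(280302254, 365)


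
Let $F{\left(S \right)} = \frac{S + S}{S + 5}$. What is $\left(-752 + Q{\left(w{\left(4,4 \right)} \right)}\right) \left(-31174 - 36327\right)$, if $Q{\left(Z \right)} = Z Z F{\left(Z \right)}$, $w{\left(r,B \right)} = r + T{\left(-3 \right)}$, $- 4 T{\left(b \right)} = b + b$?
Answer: $\frac{291729679}{6} \approx 4.8622 \cdot 10^{7}$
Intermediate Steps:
$T{\left(b \right)} = - \frac{b}{2}$ ($T{\left(b \right)} = - \frac{b + b}{4} = - \frac{2 b}{4} = - \frac{b}{2}$)
$w{\left(r,B \right)} = \frac{3}{2} + r$ ($w{\left(r,B \right)} = r - - \frac{3}{2} = r + \frac{3}{2} = \frac{3}{2} + r$)
$F{\left(S \right)} = \frac{2 S}{5 + S}$
$Q{\left(Z \right)} = \frac{2 Z^{3}}{5 + Z}$ ($Q{\left(Z \right)} = Z Z \frac{2 Z}{5 + Z} = Z^{2} \frac{2 Z}{5 + Z} = \frac{2 Z^{3}}{5 + Z}$)
$\left(-752 + Q{\left(w{\left(4,4 \right)} \right)}\right) \left(-31174 - 36327\right) = \left(-752 + \frac{2 \left(\frac{3}{2} + 4\right)^{3}}{5 + \left(\frac{3}{2} + 4\right)}\right) \left(-31174 - 36327\right) = \left(-752 + \frac{2 \left(\frac{11}{2}\right)^{3}}{5 + \frac{11}{2}}\right) \left(-67501\right) = \left(-752 + 2 \cdot \frac{1331}{8} \frac{1}{\frac{21}{2}}\right) \left(-67501\right) = \left(-752 + 2 \cdot \frac{1331}{8} \cdot \frac{2}{21}\right) \left(-67501\right) = \left(-752 + \frac{1331}{42}\right) \left(-67501\right) = \left(- \frac{30253}{42}\right) \left(-67501\right) = \frac{291729679}{6}$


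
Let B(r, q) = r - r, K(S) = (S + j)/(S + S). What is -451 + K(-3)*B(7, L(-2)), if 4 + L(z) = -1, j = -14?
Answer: -451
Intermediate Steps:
L(z) = -5 (L(z) = -4 - 1 = -5)
K(S) = (-14 + S)/(2*S) (K(S) = (S - 14)/(S + S) = (-14 + S)/((2*S)) = (-14 + S)*(1/(2*S)) = (-14 + S)/(2*S))
B(r, q) = 0
-451 + K(-3)*B(7, L(-2)) = -451 + ((½)*(-14 - 3)/(-3))*0 = -451 + ((½)*(-⅓)*(-17))*0 = -451 + (17/6)*0 = -451 + 0 = -451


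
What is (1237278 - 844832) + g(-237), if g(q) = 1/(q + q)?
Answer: 186019403/474 ≈ 3.9245e+5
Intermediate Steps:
g(q) = 1/(2*q)
(1237278 - 844832) + g(-237) = (1237278 - 844832) + (½)/(-237) = 392446 + (½)*(-1/237) = 392446 - 1/474 = 186019403/474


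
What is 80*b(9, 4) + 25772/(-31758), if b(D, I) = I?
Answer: 5068394/15879 ≈ 319.19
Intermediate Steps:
80*b(9, 4) + 25772/(-31758) = 80*4 + 25772/(-31758) = 320 + 25772*(-1/31758) = 320 - 12886/15879 = 5068394/15879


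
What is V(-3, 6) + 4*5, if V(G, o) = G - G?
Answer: 20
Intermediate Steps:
V(G, o) = 0
V(-3, 6) + 4*5 = 0 + 4*5 = 0 + 20 = 20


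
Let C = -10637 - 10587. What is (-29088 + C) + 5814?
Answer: -44498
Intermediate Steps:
C = -21224
(-29088 + C) + 5814 = (-29088 - 21224) + 5814 = -50312 + 5814 = -44498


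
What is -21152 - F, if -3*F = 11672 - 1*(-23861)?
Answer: -27923/3 ≈ -9307.7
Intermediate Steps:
F = -35533/3 (F = -(11672 - 1*(-23861))/3 = -(11672 + 23861)/3 = -1/3*35533 = -35533/3 ≈ -11844.)
-21152 - F = -21152 - 1*(-35533/3) = -21152 + 35533/3 = -27923/3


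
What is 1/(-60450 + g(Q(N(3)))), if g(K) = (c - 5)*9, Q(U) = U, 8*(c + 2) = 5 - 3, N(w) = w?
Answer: -4/242043 ≈ -1.6526e-5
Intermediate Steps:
c = -7/4 (c = -2 + (5 - 3)/8 = -2 + (⅛)*2 = -2 + ¼ = -7/4 ≈ -1.7500)
g(K) = -243/4 (g(K) = (-7/4 - 5)*9 = -27/4*9 = -243/4)
1/(-60450 + g(Q(N(3)))) = 1/(-60450 - 243/4) = 1/(-242043/4) = -4/242043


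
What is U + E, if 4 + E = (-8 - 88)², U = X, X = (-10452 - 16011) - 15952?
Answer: -33203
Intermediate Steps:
X = -42415 (X = -26463 - 15952 = -42415)
U = -42415
E = 9212 (E = -4 + (-8 - 88)² = -4 + (-96)² = -4 + 9216 = 9212)
U + E = -42415 + 9212 = -33203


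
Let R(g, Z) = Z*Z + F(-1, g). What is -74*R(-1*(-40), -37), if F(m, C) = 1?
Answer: -101380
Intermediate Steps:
R(g, Z) = 1 + Z**2 (R(g, Z) = Z*Z + 1 = Z**2 + 1 = 1 + Z**2)
-74*R(-1*(-40), -37) = -74*(1 + (-37)**2) = -74*(1 + 1369) = -74*1370 = -101380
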